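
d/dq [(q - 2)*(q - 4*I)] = 2*q - 2 - 4*I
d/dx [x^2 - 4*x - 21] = 2*x - 4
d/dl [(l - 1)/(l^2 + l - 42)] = (l^2 + l - (l - 1)*(2*l + 1) - 42)/(l^2 + l - 42)^2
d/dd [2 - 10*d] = -10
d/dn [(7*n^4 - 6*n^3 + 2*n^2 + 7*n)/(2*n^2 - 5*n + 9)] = (28*n^5 - 117*n^4 + 312*n^3 - 186*n^2 + 36*n + 63)/(4*n^4 - 20*n^3 + 61*n^2 - 90*n + 81)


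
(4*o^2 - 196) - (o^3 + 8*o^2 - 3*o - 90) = -o^3 - 4*o^2 + 3*o - 106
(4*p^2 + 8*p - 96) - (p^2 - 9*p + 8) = 3*p^2 + 17*p - 104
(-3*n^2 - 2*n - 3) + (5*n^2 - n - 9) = 2*n^2 - 3*n - 12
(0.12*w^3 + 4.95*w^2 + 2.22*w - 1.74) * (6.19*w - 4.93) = 0.7428*w^4 + 30.0489*w^3 - 10.6617*w^2 - 21.7152*w + 8.5782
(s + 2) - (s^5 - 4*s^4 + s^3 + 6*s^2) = -s^5 + 4*s^4 - s^3 - 6*s^2 + s + 2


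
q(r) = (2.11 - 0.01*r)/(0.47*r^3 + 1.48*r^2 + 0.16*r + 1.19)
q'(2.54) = -0.10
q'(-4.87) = -0.12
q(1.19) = 0.49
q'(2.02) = -0.19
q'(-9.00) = -0.00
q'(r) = (2.11 - 0.01*r)*(-1.41*r^2 - 2.96*r - 0.16)/(0.47*r^3 + 1.48*r^2 + 0.16*r + 1.19)^2 - 0.01/(0.47*r^3 + 1.48*r^2 + 0.16*r + 1.19)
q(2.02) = 0.18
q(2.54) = 0.11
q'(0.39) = -1.43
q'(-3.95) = -0.79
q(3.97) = 0.04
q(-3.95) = -0.40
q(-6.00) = -0.05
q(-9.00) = -0.01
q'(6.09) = -0.01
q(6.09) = 0.01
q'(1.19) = -0.66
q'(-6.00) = -0.03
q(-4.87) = -0.11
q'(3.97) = -0.02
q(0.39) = 1.40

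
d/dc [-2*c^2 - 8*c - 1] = -4*c - 8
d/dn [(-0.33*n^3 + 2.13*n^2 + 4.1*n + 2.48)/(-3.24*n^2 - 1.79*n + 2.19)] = (1.0692*n^4 + 1.1814*n^3 + 7.3032*n^2 + 25.3998*n + 13.4182)/(10.4976*n^4 + 11.5992*n^3 - 10.9871*n^2 - 7.8402*n + 4.7961)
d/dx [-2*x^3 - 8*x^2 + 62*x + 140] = -6*x^2 - 16*x + 62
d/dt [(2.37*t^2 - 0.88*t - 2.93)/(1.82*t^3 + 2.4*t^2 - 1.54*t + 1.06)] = (-4.3134*t^4 + 3.2032*t^3 + 14.46*t^2 + 19.0884*t - 5.445)/(3.3124*t^6 + 8.736*t^5 + 0.1544*t^4 - 3.5336*t^3 + 7.4596*t^2 - 3.2648*t + 1.1236)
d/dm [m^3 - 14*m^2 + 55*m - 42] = 3*m^2 - 28*m + 55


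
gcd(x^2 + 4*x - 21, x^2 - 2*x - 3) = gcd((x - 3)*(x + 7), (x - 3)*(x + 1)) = x - 3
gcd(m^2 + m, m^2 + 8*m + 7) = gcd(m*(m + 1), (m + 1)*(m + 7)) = m + 1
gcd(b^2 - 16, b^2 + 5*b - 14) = 1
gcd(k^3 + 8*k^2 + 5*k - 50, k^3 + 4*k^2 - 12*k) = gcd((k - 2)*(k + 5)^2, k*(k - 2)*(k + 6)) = k - 2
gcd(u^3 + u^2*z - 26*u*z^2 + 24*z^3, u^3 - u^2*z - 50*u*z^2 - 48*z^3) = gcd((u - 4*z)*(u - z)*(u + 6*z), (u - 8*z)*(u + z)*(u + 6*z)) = u + 6*z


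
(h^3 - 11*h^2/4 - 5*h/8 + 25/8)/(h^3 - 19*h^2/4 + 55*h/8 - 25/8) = (h + 1)/(h - 1)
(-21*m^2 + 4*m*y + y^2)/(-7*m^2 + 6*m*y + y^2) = (-3*m + y)/(-m + y)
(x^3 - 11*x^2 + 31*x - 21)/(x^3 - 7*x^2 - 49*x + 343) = (x^2 - 4*x + 3)/(x^2 - 49)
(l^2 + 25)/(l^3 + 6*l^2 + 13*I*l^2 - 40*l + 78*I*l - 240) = (l - 5*I)/(l^2 + l*(6 + 8*I) + 48*I)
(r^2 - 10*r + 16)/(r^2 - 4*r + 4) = (r - 8)/(r - 2)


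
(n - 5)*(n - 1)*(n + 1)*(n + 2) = n^4 - 3*n^3 - 11*n^2 + 3*n + 10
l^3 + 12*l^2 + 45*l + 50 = (l + 2)*(l + 5)^2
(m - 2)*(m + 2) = m^2 - 4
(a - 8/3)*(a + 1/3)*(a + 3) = a^3 + 2*a^2/3 - 71*a/9 - 8/3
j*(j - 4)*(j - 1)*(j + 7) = j^4 + 2*j^3 - 31*j^2 + 28*j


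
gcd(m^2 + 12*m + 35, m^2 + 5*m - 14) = m + 7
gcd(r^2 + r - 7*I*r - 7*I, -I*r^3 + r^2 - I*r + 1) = 1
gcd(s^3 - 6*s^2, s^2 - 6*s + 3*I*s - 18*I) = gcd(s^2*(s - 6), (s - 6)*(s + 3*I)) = s - 6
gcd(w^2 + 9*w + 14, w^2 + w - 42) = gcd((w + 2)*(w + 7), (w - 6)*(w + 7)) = w + 7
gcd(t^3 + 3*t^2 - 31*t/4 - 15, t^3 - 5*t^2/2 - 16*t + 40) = t^2 + 3*t/2 - 10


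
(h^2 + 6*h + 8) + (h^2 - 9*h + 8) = 2*h^2 - 3*h + 16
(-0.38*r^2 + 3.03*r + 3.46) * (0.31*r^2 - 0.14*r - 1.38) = -0.1178*r^4 + 0.9925*r^3 + 1.1728*r^2 - 4.6658*r - 4.7748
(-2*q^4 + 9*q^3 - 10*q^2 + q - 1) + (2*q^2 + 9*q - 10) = -2*q^4 + 9*q^3 - 8*q^2 + 10*q - 11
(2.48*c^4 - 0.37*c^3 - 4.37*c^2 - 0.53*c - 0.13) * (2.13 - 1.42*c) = -3.5216*c^5 + 5.8078*c^4 + 5.4173*c^3 - 8.5555*c^2 - 0.9443*c - 0.2769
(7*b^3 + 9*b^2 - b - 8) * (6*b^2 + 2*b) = 42*b^5 + 68*b^4 + 12*b^3 - 50*b^2 - 16*b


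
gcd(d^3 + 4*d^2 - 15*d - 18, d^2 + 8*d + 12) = d + 6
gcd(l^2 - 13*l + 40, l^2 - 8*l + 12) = 1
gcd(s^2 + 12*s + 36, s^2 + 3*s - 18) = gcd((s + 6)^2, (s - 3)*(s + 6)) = s + 6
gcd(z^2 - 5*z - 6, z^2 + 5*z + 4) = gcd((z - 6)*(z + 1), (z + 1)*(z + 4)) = z + 1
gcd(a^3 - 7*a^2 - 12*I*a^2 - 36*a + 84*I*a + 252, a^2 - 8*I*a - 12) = a - 6*I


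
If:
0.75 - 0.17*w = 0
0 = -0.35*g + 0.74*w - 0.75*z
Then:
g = 9.32773109243698 - 2.14285714285714*z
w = 4.41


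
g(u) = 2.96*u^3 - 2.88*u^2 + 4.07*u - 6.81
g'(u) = 8.88*u^2 - 5.76*u + 4.07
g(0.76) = -4.08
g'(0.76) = 4.82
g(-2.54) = -84.23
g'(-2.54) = 75.99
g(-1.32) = -24.01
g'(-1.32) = 27.15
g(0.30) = -5.77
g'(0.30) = 3.14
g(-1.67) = -35.43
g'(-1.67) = 38.45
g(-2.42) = -75.48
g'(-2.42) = 70.01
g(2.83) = 48.73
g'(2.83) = 58.89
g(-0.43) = -9.33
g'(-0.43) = 8.19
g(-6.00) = -774.27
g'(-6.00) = 358.31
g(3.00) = 59.40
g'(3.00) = 66.71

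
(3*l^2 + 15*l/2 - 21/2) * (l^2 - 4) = 3*l^4 + 15*l^3/2 - 45*l^2/2 - 30*l + 42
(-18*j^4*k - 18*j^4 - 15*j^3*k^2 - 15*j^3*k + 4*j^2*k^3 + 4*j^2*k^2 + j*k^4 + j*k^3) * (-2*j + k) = 36*j^5*k + 36*j^5 + 12*j^4*k^2 + 12*j^4*k - 23*j^3*k^3 - 23*j^3*k^2 + 2*j^2*k^4 + 2*j^2*k^3 + j*k^5 + j*k^4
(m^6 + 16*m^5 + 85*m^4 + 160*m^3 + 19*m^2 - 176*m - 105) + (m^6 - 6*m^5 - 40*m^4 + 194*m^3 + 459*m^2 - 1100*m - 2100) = 2*m^6 + 10*m^5 + 45*m^4 + 354*m^3 + 478*m^2 - 1276*m - 2205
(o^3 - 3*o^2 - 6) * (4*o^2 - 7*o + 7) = 4*o^5 - 19*o^4 + 28*o^3 - 45*o^2 + 42*o - 42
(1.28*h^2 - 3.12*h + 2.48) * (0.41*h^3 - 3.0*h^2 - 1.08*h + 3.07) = 0.5248*h^5 - 5.1192*h^4 + 8.9944*h^3 - 0.1408*h^2 - 12.2568*h + 7.6136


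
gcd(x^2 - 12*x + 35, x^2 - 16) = 1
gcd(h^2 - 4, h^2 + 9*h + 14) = h + 2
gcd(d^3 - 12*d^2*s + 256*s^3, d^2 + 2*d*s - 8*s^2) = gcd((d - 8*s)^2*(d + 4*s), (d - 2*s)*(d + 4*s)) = d + 4*s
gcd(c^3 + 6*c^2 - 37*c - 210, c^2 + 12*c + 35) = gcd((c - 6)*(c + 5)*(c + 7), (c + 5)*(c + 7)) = c^2 + 12*c + 35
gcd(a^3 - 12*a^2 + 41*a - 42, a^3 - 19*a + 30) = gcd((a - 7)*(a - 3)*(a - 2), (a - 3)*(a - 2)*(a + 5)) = a^2 - 5*a + 6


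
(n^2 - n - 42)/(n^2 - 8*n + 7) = (n + 6)/(n - 1)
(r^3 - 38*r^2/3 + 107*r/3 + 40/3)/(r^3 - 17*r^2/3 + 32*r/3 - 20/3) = (3*r^3 - 38*r^2 + 107*r + 40)/(3*r^3 - 17*r^2 + 32*r - 20)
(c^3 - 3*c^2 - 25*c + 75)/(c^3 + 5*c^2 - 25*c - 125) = (c - 3)/(c + 5)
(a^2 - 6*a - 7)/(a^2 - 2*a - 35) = (a + 1)/(a + 5)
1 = 1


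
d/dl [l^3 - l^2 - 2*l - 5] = 3*l^2 - 2*l - 2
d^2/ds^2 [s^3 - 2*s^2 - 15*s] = 6*s - 4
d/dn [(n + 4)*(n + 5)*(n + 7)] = 3*n^2 + 32*n + 83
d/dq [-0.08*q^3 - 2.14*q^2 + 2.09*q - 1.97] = -0.24*q^2 - 4.28*q + 2.09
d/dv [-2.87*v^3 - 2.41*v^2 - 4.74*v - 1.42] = -8.61*v^2 - 4.82*v - 4.74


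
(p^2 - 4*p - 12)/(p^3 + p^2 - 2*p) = (p - 6)/(p*(p - 1))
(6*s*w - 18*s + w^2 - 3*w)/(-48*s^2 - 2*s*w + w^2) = (3 - w)/(8*s - w)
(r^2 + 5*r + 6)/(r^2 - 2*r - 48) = (r^2 + 5*r + 6)/(r^2 - 2*r - 48)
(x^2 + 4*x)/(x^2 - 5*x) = (x + 4)/(x - 5)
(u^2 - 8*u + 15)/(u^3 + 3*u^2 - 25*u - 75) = (u - 3)/(u^2 + 8*u + 15)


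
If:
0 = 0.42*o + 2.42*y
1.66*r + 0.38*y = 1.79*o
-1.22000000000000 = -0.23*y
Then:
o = -30.56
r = -34.17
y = 5.30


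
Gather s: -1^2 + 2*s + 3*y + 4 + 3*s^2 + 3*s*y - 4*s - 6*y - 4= 3*s^2 + s*(3*y - 2) - 3*y - 1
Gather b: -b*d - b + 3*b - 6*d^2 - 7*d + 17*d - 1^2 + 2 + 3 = b*(2 - d) - 6*d^2 + 10*d + 4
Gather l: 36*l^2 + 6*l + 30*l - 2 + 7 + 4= 36*l^2 + 36*l + 9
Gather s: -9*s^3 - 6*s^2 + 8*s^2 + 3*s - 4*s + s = -9*s^3 + 2*s^2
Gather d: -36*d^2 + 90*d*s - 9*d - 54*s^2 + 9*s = -36*d^2 + d*(90*s - 9) - 54*s^2 + 9*s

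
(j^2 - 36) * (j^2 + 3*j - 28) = j^4 + 3*j^3 - 64*j^2 - 108*j + 1008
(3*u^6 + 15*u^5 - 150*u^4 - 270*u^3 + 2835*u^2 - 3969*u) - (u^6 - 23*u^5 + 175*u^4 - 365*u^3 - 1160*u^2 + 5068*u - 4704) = 2*u^6 + 38*u^5 - 325*u^4 + 95*u^3 + 3995*u^2 - 9037*u + 4704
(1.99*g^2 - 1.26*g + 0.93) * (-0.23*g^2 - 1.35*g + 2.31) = -0.4577*g^4 - 2.3967*g^3 + 6.084*g^2 - 4.1661*g + 2.1483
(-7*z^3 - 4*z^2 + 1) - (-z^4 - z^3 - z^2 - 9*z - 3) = z^4 - 6*z^3 - 3*z^2 + 9*z + 4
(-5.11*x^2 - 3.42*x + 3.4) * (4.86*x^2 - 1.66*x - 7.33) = -24.8346*x^4 - 8.1386*x^3 + 59.6575*x^2 + 19.4246*x - 24.922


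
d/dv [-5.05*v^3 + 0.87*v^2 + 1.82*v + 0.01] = -15.15*v^2 + 1.74*v + 1.82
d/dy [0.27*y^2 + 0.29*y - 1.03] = 0.54*y + 0.29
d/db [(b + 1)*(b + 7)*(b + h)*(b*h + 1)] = h*(b + 1)*(b + 7)*(b + h) + (b + 1)*(b + 7)*(b*h + 1) + (b + 1)*(b + h)*(b*h + 1) + (b + 7)*(b + h)*(b*h + 1)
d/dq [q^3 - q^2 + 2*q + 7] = 3*q^2 - 2*q + 2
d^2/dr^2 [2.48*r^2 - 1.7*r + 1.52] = 4.96000000000000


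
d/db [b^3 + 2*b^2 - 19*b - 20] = 3*b^2 + 4*b - 19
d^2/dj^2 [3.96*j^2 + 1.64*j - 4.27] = 7.92000000000000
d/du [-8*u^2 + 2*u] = 2 - 16*u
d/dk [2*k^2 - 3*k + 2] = 4*k - 3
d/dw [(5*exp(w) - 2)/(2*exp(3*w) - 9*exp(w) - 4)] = (-3*(5*exp(w) - 2)*(2*exp(2*w) - 3) + 10*exp(3*w) - 45*exp(w) - 20)*exp(w)/(-2*exp(3*w) + 9*exp(w) + 4)^2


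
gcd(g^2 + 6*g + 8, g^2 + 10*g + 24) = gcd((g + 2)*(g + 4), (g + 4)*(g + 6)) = g + 4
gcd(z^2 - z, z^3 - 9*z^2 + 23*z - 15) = z - 1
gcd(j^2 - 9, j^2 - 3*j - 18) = j + 3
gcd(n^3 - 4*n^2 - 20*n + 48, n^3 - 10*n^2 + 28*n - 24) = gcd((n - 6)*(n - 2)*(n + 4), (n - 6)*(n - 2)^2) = n^2 - 8*n + 12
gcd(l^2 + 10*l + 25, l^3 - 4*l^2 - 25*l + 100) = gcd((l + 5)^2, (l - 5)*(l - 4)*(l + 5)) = l + 5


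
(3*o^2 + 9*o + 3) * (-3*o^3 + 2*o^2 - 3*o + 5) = -9*o^5 - 21*o^4 - 6*o^2 + 36*o + 15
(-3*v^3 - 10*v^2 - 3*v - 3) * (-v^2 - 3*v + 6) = 3*v^5 + 19*v^4 + 15*v^3 - 48*v^2 - 9*v - 18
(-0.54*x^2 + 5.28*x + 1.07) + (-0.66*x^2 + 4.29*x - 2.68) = -1.2*x^2 + 9.57*x - 1.61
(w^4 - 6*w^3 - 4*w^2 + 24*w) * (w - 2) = w^5 - 8*w^4 + 8*w^3 + 32*w^2 - 48*w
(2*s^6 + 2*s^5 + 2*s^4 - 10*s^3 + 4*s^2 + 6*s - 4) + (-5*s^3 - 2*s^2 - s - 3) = 2*s^6 + 2*s^5 + 2*s^4 - 15*s^3 + 2*s^2 + 5*s - 7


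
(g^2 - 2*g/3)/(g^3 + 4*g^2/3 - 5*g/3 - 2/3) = g*(3*g - 2)/(3*g^3 + 4*g^2 - 5*g - 2)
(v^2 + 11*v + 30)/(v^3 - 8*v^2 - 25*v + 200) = (v + 6)/(v^2 - 13*v + 40)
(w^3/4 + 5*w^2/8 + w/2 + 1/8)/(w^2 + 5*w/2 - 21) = (2*w^3 + 5*w^2 + 4*w + 1)/(4*(2*w^2 + 5*w - 42))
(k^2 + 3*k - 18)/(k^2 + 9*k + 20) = (k^2 + 3*k - 18)/(k^2 + 9*k + 20)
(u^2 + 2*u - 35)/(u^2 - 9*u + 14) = (u^2 + 2*u - 35)/(u^2 - 9*u + 14)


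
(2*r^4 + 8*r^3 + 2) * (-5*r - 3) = -10*r^5 - 46*r^4 - 24*r^3 - 10*r - 6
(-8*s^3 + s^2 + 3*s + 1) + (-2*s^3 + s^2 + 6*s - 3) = -10*s^3 + 2*s^2 + 9*s - 2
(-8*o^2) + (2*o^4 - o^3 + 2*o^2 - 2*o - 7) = 2*o^4 - o^3 - 6*o^2 - 2*o - 7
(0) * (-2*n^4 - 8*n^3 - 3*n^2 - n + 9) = 0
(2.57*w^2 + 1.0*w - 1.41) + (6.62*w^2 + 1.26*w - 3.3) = 9.19*w^2 + 2.26*w - 4.71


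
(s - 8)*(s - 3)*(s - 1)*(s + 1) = s^4 - 11*s^3 + 23*s^2 + 11*s - 24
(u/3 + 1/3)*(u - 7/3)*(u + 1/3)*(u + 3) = u^4/3 + 2*u^3/3 - 52*u^2/27 - 82*u/27 - 7/9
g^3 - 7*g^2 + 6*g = g*(g - 6)*(g - 1)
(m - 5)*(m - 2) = m^2 - 7*m + 10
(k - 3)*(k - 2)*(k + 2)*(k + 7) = k^4 + 4*k^3 - 25*k^2 - 16*k + 84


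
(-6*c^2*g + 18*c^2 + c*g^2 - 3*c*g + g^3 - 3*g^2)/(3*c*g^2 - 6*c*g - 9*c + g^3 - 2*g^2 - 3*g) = (-2*c + g)/(g + 1)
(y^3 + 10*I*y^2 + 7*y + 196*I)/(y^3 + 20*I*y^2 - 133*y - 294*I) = (y - 4*I)/(y + 6*I)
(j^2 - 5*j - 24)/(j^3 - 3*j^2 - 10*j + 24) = (j - 8)/(j^2 - 6*j + 8)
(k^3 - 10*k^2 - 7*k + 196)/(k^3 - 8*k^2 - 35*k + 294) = (k + 4)/(k + 6)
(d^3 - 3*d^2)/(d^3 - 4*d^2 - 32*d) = d*(3 - d)/(-d^2 + 4*d + 32)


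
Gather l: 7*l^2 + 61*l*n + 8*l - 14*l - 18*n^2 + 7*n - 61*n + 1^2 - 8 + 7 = 7*l^2 + l*(61*n - 6) - 18*n^2 - 54*n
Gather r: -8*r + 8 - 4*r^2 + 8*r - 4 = 4 - 4*r^2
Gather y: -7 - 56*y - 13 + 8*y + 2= -48*y - 18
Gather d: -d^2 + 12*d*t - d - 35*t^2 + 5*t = -d^2 + d*(12*t - 1) - 35*t^2 + 5*t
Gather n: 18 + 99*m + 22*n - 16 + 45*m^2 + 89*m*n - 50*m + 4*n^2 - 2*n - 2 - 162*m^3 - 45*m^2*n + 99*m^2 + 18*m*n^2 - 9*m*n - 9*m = -162*m^3 + 144*m^2 + 40*m + n^2*(18*m + 4) + n*(-45*m^2 + 80*m + 20)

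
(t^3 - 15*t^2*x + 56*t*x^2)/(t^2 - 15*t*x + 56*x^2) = t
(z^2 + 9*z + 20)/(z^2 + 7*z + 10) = (z + 4)/(z + 2)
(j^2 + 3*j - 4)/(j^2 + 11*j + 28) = (j - 1)/(j + 7)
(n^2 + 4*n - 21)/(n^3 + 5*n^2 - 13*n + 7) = (n - 3)/(n^2 - 2*n + 1)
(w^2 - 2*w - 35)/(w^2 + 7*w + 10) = (w - 7)/(w + 2)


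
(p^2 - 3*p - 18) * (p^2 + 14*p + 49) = p^4 + 11*p^3 - 11*p^2 - 399*p - 882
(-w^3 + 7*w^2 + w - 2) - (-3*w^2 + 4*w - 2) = -w^3 + 10*w^2 - 3*w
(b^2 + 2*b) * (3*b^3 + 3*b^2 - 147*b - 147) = 3*b^5 + 9*b^4 - 141*b^3 - 441*b^2 - 294*b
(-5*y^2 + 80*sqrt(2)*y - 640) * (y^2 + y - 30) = -5*y^4 - 5*y^3 + 80*sqrt(2)*y^3 - 490*y^2 + 80*sqrt(2)*y^2 - 2400*sqrt(2)*y - 640*y + 19200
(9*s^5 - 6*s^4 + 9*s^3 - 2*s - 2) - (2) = 9*s^5 - 6*s^4 + 9*s^3 - 2*s - 4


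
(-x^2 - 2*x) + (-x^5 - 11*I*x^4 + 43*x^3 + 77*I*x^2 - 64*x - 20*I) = -x^5 - 11*I*x^4 + 43*x^3 - x^2 + 77*I*x^2 - 66*x - 20*I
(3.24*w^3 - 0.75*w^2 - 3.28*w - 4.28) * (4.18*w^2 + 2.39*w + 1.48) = 13.5432*w^5 + 4.6086*w^4 - 10.7077*w^3 - 26.8396*w^2 - 15.0836*w - 6.3344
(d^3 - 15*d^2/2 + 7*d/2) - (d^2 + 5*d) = d^3 - 17*d^2/2 - 3*d/2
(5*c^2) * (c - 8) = 5*c^3 - 40*c^2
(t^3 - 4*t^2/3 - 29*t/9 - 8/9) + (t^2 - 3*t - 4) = t^3 - t^2/3 - 56*t/9 - 44/9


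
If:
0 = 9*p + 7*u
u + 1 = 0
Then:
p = 7/9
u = -1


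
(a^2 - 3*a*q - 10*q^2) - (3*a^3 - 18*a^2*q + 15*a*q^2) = -3*a^3 + 18*a^2*q + a^2 - 15*a*q^2 - 3*a*q - 10*q^2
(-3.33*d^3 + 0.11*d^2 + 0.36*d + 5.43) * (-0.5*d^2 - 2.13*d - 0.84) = 1.665*d^5 + 7.0379*d^4 + 2.3829*d^3 - 3.5742*d^2 - 11.8683*d - 4.5612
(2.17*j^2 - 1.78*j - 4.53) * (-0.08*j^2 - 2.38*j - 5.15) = -0.1736*j^4 - 5.0222*j^3 - 6.5767*j^2 + 19.9484*j + 23.3295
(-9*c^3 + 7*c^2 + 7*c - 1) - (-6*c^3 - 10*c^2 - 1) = -3*c^3 + 17*c^2 + 7*c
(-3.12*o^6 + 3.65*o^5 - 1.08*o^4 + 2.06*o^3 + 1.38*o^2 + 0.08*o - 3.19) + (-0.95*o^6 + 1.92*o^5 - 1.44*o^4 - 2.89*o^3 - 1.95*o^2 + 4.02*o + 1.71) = -4.07*o^6 + 5.57*o^5 - 2.52*o^4 - 0.83*o^3 - 0.57*o^2 + 4.1*o - 1.48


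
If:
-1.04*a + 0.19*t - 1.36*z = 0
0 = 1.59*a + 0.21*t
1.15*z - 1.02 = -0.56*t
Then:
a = -0.16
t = 1.22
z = 0.29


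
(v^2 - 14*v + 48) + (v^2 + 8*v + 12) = 2*v^2 - 6*v + 60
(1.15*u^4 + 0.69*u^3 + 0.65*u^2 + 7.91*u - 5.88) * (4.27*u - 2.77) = 4.9105*u^5 - 0.2392*u^4 + 0.8642*u^3 + 31.9752*u^2 - 47.0183*u + 16.2876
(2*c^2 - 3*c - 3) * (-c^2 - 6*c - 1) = -2*c^4 - 9*c^3 + 19*c^2 + 21*c + 3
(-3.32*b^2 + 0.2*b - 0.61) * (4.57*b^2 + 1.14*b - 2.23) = -15.1724*b^4 - 2.8708*b^3 + 4.8439*b^2 - 1.1414*b + 1.3603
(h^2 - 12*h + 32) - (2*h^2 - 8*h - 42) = -h^2 - 4*h + 74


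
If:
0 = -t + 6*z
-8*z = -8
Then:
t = 6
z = 1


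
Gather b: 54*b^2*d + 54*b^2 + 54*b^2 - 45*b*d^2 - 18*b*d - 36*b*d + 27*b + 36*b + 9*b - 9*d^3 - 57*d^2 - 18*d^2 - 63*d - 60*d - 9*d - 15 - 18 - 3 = b^2*(54*d + 108) + b*(-45*d^2 - 54*d + 72) - 9*d^3 - 75*d^2 - 132*d - 36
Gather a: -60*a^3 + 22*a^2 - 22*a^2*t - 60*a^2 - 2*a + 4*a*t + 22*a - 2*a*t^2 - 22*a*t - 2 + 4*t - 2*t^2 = -60*a^3 + a^2*(-22*t - 38) + a*(-2*t^2 - 18*t + 20) - 2*t^2 + 4*t - 2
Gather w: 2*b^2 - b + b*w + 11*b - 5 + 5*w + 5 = 2*b^2 + 10*b + w*(b + 5)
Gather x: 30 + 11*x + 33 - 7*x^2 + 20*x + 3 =-7*x^2 + 31*x + 66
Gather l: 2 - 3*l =2 - 3*l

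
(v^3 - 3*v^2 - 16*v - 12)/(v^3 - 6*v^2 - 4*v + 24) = (v + 1)/(v - 2)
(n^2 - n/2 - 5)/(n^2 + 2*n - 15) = (n^2 - n/2 - 5)/(n^2 + 2*n - 15)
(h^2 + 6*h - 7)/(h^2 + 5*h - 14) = (h - 1)/(h - 2)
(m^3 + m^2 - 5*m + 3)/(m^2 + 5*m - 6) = (m^2 + 2*m - 3)/(m + 6)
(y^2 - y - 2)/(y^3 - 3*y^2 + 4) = 1/(y - 2)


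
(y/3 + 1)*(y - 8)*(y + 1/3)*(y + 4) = y^4/3 - 2*y^3/9 - 133*y^2/9 - 332*y/9 - 32/3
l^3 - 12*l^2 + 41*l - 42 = (l - 7)*(l - 3)*(l - 2)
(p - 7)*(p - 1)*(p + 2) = p^3 - 6*p^2 - 9*p + 14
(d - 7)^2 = d^2 - 14*d + 49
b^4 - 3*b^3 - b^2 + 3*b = b*(b - 3)*(b - 1)*(b + 1)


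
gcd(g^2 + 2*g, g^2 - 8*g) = g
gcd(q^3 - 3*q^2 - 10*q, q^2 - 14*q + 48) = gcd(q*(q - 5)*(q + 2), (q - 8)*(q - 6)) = 1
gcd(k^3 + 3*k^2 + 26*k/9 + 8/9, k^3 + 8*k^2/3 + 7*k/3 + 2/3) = k^2 + 5*k/3 + 2/3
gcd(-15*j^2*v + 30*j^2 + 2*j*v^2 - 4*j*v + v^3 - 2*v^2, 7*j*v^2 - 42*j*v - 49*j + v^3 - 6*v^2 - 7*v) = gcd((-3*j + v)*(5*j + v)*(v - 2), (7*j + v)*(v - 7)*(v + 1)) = 1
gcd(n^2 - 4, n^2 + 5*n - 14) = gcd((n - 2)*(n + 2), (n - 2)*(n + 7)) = n - 2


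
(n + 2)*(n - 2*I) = n^2 + 2*n - 2*I*n - 4*I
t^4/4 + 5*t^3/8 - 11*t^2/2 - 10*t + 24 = (t/4 + 1)*(t - 4)*(t - 3/2)*(t + 4)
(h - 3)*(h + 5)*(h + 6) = h^3 + 8*h^2 - 3*h - 90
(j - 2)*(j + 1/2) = j^2 - 3*j/2 - 1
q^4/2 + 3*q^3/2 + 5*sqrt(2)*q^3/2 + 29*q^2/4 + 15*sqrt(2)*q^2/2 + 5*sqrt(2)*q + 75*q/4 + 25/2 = (q + 5*sqrt(2)/2)^2*(sqrt(2)*q/2 + sqrt(2)/2)*(sqrt(2)*q/2 + sqrt(2))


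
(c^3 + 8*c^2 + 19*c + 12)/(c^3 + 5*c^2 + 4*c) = (c + 3)/c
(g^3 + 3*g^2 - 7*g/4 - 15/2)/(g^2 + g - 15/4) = g + 2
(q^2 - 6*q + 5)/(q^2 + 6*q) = (q^2 - 6*q + 5)/(q*(q + 6))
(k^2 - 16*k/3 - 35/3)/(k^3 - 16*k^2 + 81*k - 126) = (k + 5/3)/(k^2 - 9*k + 18)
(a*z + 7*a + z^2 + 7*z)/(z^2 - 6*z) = (a*z + 7*a + z^2 + 7*z)/(z*(z - 6))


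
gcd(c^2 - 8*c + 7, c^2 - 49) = c - 7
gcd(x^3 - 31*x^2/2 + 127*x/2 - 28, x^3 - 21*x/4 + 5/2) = x - 1/2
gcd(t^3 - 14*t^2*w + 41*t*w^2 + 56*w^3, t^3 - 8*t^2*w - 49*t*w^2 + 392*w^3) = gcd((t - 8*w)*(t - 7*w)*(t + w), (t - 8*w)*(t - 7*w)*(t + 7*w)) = t^2 - 15*t*w + 56*w^2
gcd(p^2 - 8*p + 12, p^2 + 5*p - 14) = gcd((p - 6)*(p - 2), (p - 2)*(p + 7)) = p - 2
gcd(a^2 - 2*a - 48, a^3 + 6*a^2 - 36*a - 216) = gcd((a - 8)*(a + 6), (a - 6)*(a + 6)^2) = a + 6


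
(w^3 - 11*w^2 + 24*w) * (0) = 0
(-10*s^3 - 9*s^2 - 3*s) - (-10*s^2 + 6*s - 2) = -10*s^3 + s^2 - 9*s + 2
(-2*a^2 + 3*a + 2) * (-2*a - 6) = 4*a^3 + 6*a^2 - 22*a - 12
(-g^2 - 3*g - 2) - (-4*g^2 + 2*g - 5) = 3*g^2 - 5*g + 3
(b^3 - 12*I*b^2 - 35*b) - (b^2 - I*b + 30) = b^3 - b^2 - 12*I*b^2 - 35*b + I*b - 30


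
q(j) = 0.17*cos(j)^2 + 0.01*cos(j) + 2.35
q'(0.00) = 0.00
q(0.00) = 2.53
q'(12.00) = 0.16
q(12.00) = 2.48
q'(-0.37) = 0.12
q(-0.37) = 2.51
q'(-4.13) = 0.15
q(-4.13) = 2.40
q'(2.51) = 0.16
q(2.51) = 2.45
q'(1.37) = -0.08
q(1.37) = 2.36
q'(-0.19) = 0.06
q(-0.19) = 2.52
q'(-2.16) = -0.15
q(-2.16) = 2.40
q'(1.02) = -0.16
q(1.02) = 2.40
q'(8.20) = 0.10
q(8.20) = 2.37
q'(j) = -0.34*sin(j)*cos(j) - 0.01*sin(j)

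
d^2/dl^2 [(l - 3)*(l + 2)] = 2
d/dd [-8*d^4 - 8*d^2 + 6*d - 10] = -32*d^3 - 16*d + 6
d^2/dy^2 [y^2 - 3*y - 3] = 2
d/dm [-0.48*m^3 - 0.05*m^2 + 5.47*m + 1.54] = -1.44*m^2 - 0.1*m + 5.47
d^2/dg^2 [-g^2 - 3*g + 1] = -2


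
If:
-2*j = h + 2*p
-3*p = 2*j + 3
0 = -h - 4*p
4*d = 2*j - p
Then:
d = -3/20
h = 12/5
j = -3/5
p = -3/5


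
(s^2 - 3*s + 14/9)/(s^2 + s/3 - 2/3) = (s - 7/3)/(s + 1)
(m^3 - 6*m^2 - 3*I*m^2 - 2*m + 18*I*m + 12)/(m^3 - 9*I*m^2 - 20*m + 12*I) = (m - 6)/(m - 6*I)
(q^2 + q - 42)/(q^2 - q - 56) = (q - 6)/(q - 8)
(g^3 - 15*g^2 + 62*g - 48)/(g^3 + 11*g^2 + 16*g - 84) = (g^3 - 15*g^2 + 62*g - 48)/(g^3 + 11*g^2 + 16*g - 84)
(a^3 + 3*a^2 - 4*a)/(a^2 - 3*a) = (a^2 + 3*a - 4)/(a - 3)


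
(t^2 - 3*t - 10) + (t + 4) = t^2 - 2*t - 6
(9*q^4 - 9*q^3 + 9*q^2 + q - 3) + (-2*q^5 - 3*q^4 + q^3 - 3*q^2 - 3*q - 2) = -2*q^5 + 6*q^4 - 8*q^3 + 6*q^2 - 2*q - 5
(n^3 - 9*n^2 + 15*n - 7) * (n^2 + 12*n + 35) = n^5 + 3*n^4 - 58*n^3 - 142*n^2 + 441*n - 245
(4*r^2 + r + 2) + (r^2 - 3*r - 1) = 5*r^2 - 2*r + 1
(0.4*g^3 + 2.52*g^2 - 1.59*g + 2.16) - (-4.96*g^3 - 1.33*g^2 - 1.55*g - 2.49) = 5.36*g^3 + 3.85*g^2 - 0.04*g + 4.65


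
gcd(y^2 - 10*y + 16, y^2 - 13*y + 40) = y - 8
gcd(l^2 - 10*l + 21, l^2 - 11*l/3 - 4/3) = 1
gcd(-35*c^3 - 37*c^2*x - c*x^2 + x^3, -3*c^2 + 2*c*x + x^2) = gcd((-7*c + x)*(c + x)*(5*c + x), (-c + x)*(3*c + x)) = 1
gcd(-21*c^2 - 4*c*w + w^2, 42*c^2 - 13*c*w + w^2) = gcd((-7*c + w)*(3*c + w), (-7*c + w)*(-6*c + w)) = -7*c + w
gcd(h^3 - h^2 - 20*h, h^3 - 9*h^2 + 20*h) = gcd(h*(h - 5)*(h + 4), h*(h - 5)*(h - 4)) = h^2 - 5*h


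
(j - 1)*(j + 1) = j^2 - 1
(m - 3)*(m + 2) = m^2 - m - 6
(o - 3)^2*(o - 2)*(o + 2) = o^4 - 6*o^3 + 5*o^2 + 24*o - 36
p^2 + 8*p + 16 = (p + 4)^2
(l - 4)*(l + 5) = l^2 + l - 20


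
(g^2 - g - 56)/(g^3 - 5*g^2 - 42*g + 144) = (g + 7)/(g^2 + 3*g - 18)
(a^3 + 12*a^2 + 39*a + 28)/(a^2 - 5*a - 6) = (a^2 + 11*a + 28)/(a - 6)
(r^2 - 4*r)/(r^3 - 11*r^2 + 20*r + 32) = r/(r^2 - 7*r - 8)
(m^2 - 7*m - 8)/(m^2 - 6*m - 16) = (m + 1)/(m + 2)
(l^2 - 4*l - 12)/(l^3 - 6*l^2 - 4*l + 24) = 1/(l - 2)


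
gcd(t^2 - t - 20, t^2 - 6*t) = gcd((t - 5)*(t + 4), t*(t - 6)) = 1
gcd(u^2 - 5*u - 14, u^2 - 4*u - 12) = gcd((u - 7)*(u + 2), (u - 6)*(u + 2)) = u + 2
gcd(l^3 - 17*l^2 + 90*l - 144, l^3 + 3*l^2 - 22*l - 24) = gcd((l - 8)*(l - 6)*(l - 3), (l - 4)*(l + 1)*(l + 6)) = 1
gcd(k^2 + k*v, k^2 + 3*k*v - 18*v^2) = 1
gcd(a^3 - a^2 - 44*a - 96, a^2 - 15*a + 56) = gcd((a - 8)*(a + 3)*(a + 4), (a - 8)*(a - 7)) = a - 8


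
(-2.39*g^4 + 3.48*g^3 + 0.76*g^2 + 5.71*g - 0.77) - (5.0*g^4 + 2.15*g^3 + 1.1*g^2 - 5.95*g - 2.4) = -7.39*g^4 + 1.33*g^3 - 0.34*g^2 + 11.66*g + 1.63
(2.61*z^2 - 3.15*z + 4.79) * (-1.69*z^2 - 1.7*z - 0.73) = -4.4109*z^4 + 0.886500000000001*z^3 - 4.6454*z^2 - 5.8435*z - 3.4967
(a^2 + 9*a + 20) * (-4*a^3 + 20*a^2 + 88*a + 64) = -4*a^5 - 16*a^4 + 188*a^3 + 1256*a^2 + 2336*a + 1280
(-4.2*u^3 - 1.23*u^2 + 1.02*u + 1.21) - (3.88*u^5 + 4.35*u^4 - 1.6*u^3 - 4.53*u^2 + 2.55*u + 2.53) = -3.88*u^5 - 4.35*u^4 - 2.6*u^3 + 3.3*u^2 - 1.53*u - 1.32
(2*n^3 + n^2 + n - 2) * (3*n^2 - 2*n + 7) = 6*n^5 - n^4 + 15*n^3 - n^2 + 11*n - 14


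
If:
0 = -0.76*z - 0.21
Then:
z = -0.28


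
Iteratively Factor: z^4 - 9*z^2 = (z)*(z^3 - 9*z) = z*(z - 3)*(z^2 + 3*z) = z^2*(z - 3)*(z + 3)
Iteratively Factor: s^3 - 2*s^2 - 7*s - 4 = (s - 4)*(s^2 + 2*s + 1) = (s - 4)*(s + 1)*(s + 1)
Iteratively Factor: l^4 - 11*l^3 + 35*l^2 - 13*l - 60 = (l - 3)*(l^3 - 8*l^2 + 11*l + 20) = (l - 5)*(l - 3)*(l^2 - 3*l - 4) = (l - 5)*(l - 4)*(l - 3)*(l + 1)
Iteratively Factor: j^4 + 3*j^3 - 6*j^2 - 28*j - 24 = (j + 2)*(j^3 + j^2 - 8*j - 12) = (j - 3)*(j + 2)*(j^2 + 4*j + 4) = (j - 3)*(j + 2)^2*(j + 2)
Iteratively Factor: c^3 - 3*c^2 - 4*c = (c + 1)*(c^2 - 4*c) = (c - 4)*(c + 1)*(c)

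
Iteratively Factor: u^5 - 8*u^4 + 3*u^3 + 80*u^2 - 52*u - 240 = (u - 3)*(u^4 - 5*u^3 - 12*u^2 + 44*u + 80) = (u - 3)*(u + 2)*(u^3 - 7*u^2 + 2*u + 40) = (u - 5)*(u - 3)*(u + 2)*(u^2 - 2*u - 8) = (u - 5)*(u - 4)*(u - 3)*(u + 2)*(u + 2)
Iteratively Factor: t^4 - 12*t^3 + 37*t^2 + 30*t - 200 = (t - 5)*(t^3 - 7*t^2 + 2*t + 40) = (t - 5)^2*(t^2 - 2*t - 8) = (t - 5)^2*(t - 4)*(t + 2)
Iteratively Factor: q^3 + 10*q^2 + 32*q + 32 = (q + 4)*(q^2 + 6*q + 8) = (q + 2)*(q + 4)*(q + 4)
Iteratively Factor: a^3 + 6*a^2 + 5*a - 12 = (a + 3)*(a^2 + 3*a - 4) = (a - 1)*(a + 3)*(a + 4)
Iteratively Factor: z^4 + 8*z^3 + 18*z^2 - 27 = (z + 3)*(z^3 + 5*z^2 + 3*z - 9) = (z - 1)*(z + 3)*(z^2 + 6*z + 9) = (z - 1)*(z + 3)^2*(z + 3)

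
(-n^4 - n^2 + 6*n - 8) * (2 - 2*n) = 2*n^5 - 2*n^4 + 2*n^3 - 14*n^2 + 28*n - 16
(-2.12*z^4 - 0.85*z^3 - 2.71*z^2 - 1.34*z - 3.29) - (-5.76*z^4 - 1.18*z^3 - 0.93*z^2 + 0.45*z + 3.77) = 3.64*z^4 + 0.33*z^3 - 1.78*z^2 - 1.79*z - 7.06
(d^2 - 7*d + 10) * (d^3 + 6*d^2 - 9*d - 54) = d^5 - d^4 - 41*d^3 + 69*d^2 + 288*d - 540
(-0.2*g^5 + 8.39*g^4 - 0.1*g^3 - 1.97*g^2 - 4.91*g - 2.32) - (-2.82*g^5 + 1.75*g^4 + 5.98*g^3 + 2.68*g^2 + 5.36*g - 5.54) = 2.62*g^5 + 6.64*g^4 - 6.08*g^3 - 4.65*g^2 - 10.27*g + 3.22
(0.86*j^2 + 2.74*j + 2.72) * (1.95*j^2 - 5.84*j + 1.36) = 1.677*j^4 + 0.3206*j^3 - 9.528*j^2 - 12.1584*j + 3.6992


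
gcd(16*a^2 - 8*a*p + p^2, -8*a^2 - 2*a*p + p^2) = -4*a + p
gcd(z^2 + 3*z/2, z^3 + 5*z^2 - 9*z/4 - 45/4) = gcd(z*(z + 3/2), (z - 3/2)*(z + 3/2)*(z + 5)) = z + 3/2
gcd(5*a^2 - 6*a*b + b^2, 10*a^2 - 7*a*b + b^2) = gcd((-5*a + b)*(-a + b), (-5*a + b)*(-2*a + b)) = 5*a - b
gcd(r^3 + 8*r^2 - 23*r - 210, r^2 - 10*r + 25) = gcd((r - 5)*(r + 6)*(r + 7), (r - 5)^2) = r - 5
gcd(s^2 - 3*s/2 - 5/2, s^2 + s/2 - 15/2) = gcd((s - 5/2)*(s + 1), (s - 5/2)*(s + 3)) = s - 5/2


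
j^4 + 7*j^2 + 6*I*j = j*(j - 3*I)*(j + I)*(j + 2*I)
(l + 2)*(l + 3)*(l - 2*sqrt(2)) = l^3 - 2*sqrt(2)*l^2 + 5*l^2 - 10*sqrt(2)*l + 6*l - 12*sqrt(2)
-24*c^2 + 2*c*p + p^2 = (-4*c + p)*(6*c + p)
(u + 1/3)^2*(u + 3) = u^3 + 11*u^2/3 + 19*u/9 + 1/3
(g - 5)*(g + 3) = g^2 - 2*g - 15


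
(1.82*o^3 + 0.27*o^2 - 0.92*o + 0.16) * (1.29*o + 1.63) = 2.3478*o^4 + 3.3149*o^3 - 0.7467*o^2 - 1.2932*o + 0.2608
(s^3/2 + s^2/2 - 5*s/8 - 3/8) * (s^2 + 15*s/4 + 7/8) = s^5/2 + 19*s^4/8 + 27*s^3/16 - 73*s^2/32 - 125*s/64 - 21/64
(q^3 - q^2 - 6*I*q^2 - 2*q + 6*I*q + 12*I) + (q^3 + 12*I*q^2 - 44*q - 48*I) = 2*q^3 - q^2 + 6*I*q^2 - 46*q + 6*I*q - 36*I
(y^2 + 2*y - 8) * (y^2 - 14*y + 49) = y^4 - 12*y^3 + 13*y^2 + 210*y - 392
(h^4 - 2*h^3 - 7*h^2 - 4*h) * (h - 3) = h^5 - 5*h^4 - h^3 + 17*h^2 + 12*h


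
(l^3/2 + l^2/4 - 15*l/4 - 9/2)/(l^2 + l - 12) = (2*l^2 + 7*l + 6)/(4*(l + 4))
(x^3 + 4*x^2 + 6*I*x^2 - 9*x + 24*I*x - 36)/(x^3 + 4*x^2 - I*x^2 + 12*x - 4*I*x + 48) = (x + 3*I)/(x - 4*I)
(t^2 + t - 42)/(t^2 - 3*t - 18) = (t + 7)/(t + 3)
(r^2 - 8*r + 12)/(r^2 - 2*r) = (r - 6)/r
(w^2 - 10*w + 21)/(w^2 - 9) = (w - 7)/(w + 3)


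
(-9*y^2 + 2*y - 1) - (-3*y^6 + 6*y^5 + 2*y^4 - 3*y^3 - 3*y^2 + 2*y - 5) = 3*y^6 - 6*y^5 - 2*y^4 + 3*y^3 - 6*y^2 + 4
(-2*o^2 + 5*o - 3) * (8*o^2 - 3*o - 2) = -16*o^4 + 46*o^3 - 35*o^2 - o + 6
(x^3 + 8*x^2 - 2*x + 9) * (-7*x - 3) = -7*x^4 - 59*x^3 - 10*x^2 - 57*x - 27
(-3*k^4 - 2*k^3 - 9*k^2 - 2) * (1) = -3*k^4 - 2*k^3 - 9*k^2 - 2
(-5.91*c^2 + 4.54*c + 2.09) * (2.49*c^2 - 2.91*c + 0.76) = -14.7159*c^4 + 28.5027*c^3 - 12.4989*c^2 - 2.6315*c + 1.5884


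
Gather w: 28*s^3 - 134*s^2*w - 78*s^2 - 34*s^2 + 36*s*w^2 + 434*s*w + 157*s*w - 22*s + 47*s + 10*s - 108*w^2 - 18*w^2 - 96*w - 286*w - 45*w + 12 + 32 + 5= 28*s^3 - 112*s^2 + 35*s + w^2*(36*s - 126) + w*(-134*s^2 + 591*s - 427) + 49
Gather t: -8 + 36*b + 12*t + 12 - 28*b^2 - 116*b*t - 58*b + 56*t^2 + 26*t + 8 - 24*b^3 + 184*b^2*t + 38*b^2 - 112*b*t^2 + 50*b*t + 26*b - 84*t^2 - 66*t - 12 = -24*b^3 + 10*b^2 + 4*b + t^2*(-112*b - 28) + t*(184*b^2 - 66*b - 28)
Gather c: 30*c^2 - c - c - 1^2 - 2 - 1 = 30*c^2 - 2*c - 4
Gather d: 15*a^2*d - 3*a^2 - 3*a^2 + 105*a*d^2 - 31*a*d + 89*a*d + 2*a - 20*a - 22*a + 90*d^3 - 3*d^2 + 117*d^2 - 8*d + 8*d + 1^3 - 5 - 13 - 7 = -6*a^2 - 40*a + 90*d^3 + d^2*(105*a + 114) + d*(15*a^2 + 58*a) - 24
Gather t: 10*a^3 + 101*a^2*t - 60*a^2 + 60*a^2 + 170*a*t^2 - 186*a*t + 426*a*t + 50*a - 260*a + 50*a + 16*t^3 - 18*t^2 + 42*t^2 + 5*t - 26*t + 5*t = 10*a^3 - 160*a + 16*t^3 + t^2*(170*a + 24) + t*(101*a^2 + 240*a - 16)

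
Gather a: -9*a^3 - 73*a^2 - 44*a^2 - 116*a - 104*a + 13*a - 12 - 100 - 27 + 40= -9*a^3 - 117*a^2 - 207*a - 99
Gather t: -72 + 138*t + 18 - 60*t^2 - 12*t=-60*t^2 + 126*t - 54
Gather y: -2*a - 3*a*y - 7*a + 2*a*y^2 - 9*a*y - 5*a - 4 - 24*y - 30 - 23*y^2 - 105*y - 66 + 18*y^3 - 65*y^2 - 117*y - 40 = -14*a + 18*y^3 + y^2*(2*a - 88) + y*(-12*a - 246) - 140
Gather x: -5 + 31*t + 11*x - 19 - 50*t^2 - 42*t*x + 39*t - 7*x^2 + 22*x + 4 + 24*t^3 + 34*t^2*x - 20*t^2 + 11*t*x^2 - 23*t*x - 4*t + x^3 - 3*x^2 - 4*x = 24*t^3 - 70*t^2 + 66*t + x^3 + x^2*(11*t - 10) + x*(34*t^2 - 65*t + 29) - 20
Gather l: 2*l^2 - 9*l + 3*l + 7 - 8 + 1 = 2*l^2 - 6*l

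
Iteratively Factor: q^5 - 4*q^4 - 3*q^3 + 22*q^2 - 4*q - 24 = (q + 2)*(q^4 - 6*q^3 + 9*q^2 + 4*q - 12) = (q - 3)*(q + 2)*(q^3 - 3*q^2 + 4) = (q - 3)*(q - 2)*(q + 2)*(q^2 - q - 2) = (q - 3)*(q - 2)^2*(q + 2)*(q + 1)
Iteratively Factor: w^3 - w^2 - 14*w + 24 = (w - 3)*(w^2 + 2*w - 8) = (w - 3)*(w + 4)*(w - 2)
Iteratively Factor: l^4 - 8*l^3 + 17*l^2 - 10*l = (l - 2)*(l^3 - 6*l^2 + 5*l) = (l - 5)*(l - 2)*(l^2 - l) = l*(l - 5)*(l - 2)*(l - 1)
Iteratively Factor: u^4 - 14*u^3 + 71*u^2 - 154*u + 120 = (u - 4)*(u^3 - 10*u^2 + 31*u - 30) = (u - 4)*(u - 2)*(u^2 - 8*u + 15) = (u - 5)*(u - 4)*(u - 2)*(u - 3)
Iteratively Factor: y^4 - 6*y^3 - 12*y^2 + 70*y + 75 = (y - 5)*(y^3 - y^2 - 17*y - 15) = (y - 5)*(y + 1)*(y^2 - 2*y - 15) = (y - 5)^2*(y + 1)*(y + 3)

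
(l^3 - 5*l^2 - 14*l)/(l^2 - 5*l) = (l^2 - 5*l - 14)/(l - 5)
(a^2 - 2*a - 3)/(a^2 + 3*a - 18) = (a + 1)/(a + 6)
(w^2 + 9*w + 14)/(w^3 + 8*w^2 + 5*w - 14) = 1/(w - 1)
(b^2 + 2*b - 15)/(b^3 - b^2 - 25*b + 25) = (b - 3)/(b^2 - 6*b + 5)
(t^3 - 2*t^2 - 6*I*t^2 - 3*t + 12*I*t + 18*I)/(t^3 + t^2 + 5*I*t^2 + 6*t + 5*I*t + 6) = (t^2 + t*(-3 - 6*I) + 18*I)/(t^2 + 5*I*t + 6)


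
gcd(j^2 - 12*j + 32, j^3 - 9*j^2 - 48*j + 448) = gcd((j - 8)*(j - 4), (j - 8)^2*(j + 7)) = j - 8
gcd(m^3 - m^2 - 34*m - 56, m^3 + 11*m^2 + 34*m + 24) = m + 4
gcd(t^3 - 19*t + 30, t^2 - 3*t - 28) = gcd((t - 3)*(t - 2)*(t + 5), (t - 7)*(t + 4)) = 1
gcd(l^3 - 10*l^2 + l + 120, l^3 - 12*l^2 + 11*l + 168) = l^2 - 5*l - 24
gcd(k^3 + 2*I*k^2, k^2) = k^2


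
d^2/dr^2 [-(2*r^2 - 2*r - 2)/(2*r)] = 2/r^3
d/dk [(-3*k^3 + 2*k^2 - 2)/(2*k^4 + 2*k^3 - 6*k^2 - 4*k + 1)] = (6*k^6 - 8*k^5 + 14*k^4 + 40*k^3 - 5*k^2 - 20*k - 8)/(4*k^8 + 8*k^7 - 20*k^6 - 40*k^5 + 24*k^4 + 52*k^3 + 4*k^2 - 8*k + 1)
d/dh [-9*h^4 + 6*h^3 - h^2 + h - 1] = -36*h^3 + 18*h^2 - 2*h + 1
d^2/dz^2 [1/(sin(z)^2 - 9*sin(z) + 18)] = (-4*sin(z)^4 + 27*sin(z)^3 - 3*sin(z)^2 - 216*sin(z) + 126)/(sin(z)^2 - 9*sin(z) + 18)^3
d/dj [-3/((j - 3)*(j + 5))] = 6*(j + 1)/((j - 3)^2*(j + 5)^2)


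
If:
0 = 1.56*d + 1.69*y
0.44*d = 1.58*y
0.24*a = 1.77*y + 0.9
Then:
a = 3.75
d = 0.00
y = 0.00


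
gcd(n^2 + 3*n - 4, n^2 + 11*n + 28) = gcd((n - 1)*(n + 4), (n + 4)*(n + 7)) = n + 4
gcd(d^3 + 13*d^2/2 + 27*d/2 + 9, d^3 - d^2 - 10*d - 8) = d + 2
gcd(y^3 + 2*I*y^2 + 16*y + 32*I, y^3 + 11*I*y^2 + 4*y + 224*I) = y - 4*I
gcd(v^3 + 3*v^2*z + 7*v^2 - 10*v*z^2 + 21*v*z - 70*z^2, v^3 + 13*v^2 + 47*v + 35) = v + 7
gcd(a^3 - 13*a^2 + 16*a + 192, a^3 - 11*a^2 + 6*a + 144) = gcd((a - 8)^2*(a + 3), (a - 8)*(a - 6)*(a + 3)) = a^2 - 5*a - 24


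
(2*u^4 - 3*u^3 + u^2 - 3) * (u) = 2*u^5 - 3*u^4 + u^3 - 3*u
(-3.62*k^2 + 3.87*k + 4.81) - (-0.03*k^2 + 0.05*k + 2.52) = -3.59*k^2 + 3.82*k + 2.29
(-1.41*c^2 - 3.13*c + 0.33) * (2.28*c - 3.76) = -3.2148*c^3 - 1.8348*c^2 + 12.5212*c - 1.2408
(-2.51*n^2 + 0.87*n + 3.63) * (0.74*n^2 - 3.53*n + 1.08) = -1.8574*n^4 + 9.5041*n^3 - 3.0957*n^2 - 11.8743*n + 3.9204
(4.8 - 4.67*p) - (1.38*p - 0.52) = 5.32 - 6.05*p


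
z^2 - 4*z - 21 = (z - 7)*(z + 3)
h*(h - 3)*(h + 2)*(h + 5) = h^4 + 4*h^3 - 11*h^2 - 30*h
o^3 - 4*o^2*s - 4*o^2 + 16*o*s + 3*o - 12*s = (o - 3)*(o - 1)*(o - 4*s)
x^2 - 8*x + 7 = (x - 7)*(x - 1)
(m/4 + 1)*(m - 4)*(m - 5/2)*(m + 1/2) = m^4/4 - m^3/2 - 69*m^2/16 + 8*m + 5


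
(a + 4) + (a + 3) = 2*a + 7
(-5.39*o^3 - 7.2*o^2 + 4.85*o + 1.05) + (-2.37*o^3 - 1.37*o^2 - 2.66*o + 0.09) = -7.76*o^3 - 8.57*o^2 + 2.19*o + 1.14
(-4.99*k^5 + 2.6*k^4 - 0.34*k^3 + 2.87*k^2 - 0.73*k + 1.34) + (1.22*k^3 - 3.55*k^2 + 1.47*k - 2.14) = -4.99*k^5 + 2.6*k^4 + 0.88*k^3 - 0.68*k^2 + 0.74*k - 0.8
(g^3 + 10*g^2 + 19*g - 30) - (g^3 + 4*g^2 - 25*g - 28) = 6*g^2 + 44*g - 2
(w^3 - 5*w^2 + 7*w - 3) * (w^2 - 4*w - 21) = w^5 - 9*w^4 + 6*w^3 + 74*w^2 - 135*w + 63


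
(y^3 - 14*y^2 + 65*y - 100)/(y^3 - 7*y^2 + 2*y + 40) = (y - 5)/(y + 2)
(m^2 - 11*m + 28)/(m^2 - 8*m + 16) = (m - 7)/(m - 4)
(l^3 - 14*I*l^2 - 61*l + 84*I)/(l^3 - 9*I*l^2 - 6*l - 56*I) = (l - 3*I)/(l + 2*I)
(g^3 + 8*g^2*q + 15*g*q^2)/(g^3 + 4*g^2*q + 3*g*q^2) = (g + 5*q)/(g + q)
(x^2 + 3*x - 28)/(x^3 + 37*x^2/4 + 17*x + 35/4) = 4*(x - 4)/(4*x^2 + 9*x + 5)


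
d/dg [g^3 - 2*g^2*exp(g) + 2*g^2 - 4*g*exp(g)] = -2*g^2*exp(g) + 3*g^2 - 8*g*exp(g) + 4*g - 4*exp(g)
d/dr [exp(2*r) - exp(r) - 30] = (2*exp(r) - 1)*exp(r)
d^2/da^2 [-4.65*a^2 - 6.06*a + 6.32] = -9.30000000000000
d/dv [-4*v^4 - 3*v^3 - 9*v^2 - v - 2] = -16*v^3 - 9*v^2 - 18*v - 1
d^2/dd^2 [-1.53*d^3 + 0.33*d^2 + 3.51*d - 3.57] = 0.66 - 9.18*d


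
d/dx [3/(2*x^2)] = -3/x^3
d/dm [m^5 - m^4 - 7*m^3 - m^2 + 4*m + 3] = 5*m^4 - 4*m^3 - 21*m^2 - 2*m + 4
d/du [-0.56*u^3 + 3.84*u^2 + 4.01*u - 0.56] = -1.68*u^2 + 7.68*u + 4.01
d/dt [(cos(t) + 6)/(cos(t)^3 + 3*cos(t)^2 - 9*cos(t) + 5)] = (23*cos(t) + cos(2*t) + 60)*sin(t)/((cos(t) - 1)^3*(cos(t) + 5)^2)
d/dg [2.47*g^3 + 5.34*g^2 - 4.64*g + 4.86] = 7.41*g^2 + 10.68*g - 4.64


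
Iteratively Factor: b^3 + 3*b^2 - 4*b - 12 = (b + 3)*(b^2 - 4) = (b + 2)*(b + 3)*(b - 2)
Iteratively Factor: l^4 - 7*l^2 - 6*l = (l)*(l^3 - 7*l - 6) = l*(l - 3)*(l^2 + 3*l + 2) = l*(l - 3)*(l + 1)*(l + 2)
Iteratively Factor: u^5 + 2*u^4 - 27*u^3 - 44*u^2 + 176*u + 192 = (u - 3)*(u^4 + 5*u^3 - 12*u^2 - 80*u - 64) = (u - 4)*(u - 3)*(u^3 + 9*u^2 + 24*u + 16) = (u - 4)*(u - 3)*(u + 1)*(u^2 + 8*u + 16) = (u - 4)*(u - 3)*(u + 1)*(u + 4)*(u + 4)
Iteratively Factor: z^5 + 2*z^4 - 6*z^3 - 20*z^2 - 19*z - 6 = (z - 3)*(z^4 + 5*z^3 + 9*z^2 + 7*z + 2) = (z - 3)*(z + 1)*(z^3 + 4*z^2 + 5*z + 2) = (z - 3)*(z + 1)*(z + 2)*(z^2 + 2*z + 1) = (z - 3)*(z + 1)^2*(z + 2)*(z + 1)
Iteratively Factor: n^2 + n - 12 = (n - 3)*(n + 4)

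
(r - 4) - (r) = -4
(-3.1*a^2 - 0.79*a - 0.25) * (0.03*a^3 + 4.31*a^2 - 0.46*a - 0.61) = -0.093*a^5 - 13.3847*a^4 - 1.9864*a^3 + 1.1769*a^2 + 0.5969*a + 0.1525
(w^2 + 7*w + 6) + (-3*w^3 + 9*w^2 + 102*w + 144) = -3*w^3 + 10*w^2 + 109*w + 150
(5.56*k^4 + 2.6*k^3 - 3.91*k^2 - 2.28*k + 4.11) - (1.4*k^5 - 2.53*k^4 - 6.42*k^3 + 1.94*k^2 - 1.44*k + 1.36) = -1.4*k^5 + 8.09*k^4 + 9.02*k^3 - 5.85*k^2 - 0.84*k + 2.75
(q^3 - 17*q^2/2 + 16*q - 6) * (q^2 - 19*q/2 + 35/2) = q^5 - 18*q^4 + 457*q^3/4 - 1227*q^2/4 + 337*q - 105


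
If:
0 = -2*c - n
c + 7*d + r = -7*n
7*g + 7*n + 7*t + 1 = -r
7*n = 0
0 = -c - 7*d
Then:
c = 0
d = 0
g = -t - 1/7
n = 0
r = 0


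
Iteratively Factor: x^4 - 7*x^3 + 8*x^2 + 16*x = (x - 4)*(x^3 - 3*x^2 - 4*x) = (x - 4)^2*(x^2 + x) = x*(x - 4)^2*(x + 1)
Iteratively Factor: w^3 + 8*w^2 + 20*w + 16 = (w + 2)*(w^2 + 6*w + 8) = (w + 2)*(w + 4)*(w + 2)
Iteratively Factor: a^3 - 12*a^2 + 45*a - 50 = (a - 2)*(a^2 - 10*a + 25) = (a - 5)*(a - 2)*(a - 5)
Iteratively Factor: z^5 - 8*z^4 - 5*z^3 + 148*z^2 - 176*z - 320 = (z - 4)*(z^4 - 4*z^3 - 21*z^2 + 64*z + 80) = (z - 5)*(z - 4)*(z^3 + z^2 - 16*z - 16) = (z - 5)*(z - 4)*(z + 1)*(z^2 - 16) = (z - 5)*(z - 4)*(z + 1)*(z + 4)*(z - 4)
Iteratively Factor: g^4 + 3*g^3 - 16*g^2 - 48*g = (g - 4)*(g^3 + 7*g^2 + 12*g) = (g - 4)*(g + 3)*(g^2 + 4*g) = (g - 4)*(g + 3)*(g + 4)*(g)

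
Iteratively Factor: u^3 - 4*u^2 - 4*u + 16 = (u - 2)*(u^2 - 2*u - 8) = (u - 4)*(u - 2)*(u + 2)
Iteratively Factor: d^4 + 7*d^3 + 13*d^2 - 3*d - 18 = (d + 3)*(d^3 + 4*d^2 + d - 6) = (d - 1)*(d + 3)*(d^2 + 5*d + 6) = (d - 1)*(d + 3)^2*(d + 2)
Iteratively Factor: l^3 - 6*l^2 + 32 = (l - 4)*(l^2 - 2*l - 8) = (l - 4)*(l + 2)*(l - 4)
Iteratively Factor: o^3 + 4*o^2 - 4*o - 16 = (o - 2)*(o^2 + 6*o + 8) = (o - 2)*(o + 4)*(o + 2)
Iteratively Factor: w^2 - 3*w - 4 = (w + 1)*(w - 4)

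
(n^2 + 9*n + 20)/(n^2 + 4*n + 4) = (n^2 + 9*n + 20)/(n^2 + 4*n + 4)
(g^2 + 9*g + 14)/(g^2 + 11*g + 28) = (g + 2)/(g + 4)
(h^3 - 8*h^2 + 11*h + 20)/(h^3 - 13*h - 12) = (h - 5)/(h + 3)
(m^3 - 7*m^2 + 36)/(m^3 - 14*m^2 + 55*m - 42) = (m^2 - m - 6)/(m^2 - 8*m + 7)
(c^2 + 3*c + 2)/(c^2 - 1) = (c + 2)/(c - 1)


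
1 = 1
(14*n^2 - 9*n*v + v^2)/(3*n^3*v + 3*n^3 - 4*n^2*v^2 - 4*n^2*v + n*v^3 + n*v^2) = (14*n^2 - 9*n*v + v^2)/(n*(3*n^2*v + 3*n^2 - 4*n*v^2 - 4*n*v + v^3 + v^2))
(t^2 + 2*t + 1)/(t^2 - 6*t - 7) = (t + 1)/(t - 7)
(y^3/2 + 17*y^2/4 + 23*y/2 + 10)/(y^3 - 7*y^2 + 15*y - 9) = (2*y^3 + 17*y^2 + 46*y + 40)/(4*(y^3 - 7*y^2 + 15*y - 9))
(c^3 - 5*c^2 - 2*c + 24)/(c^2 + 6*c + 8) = (c^2 - 7*c + 12)/(c + 4)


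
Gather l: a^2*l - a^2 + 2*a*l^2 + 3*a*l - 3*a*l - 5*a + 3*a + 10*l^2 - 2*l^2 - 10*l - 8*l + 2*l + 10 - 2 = -a^2 - 2*a + l^2*(2*a + 8) + l*(a^2 - 16) + 8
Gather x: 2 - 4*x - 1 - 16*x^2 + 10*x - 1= -16*x^2 + 6*x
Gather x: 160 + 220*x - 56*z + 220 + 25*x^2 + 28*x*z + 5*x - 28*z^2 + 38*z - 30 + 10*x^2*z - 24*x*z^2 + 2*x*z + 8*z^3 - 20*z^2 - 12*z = x^2*(10*z + 25) + x*(-24*z^2 + 30*z + 225) + 8*z^3 - 48*z^2 - 30*z + 350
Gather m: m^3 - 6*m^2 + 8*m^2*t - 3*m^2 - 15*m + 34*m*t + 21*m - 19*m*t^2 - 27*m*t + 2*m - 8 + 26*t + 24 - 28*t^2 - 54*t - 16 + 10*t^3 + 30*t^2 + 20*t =m^3 + m^2*(8*t - 9) + m*(-19*t^2 + 7*t + 8) + 10*t^3 + 2*t^2 - 8*t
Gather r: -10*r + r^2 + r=r^2 - 9*r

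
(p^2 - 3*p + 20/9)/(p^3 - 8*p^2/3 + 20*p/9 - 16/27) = 3*(3*p - 5)/(9*p^2 - 12*p + 4)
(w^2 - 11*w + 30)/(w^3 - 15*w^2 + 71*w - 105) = (w - 6)/(w^2 - 10*w + 21)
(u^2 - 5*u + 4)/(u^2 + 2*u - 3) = (u - 4)/(u + 3)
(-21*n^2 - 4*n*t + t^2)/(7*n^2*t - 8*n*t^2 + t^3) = (3*n + t)/(t*(-n + t))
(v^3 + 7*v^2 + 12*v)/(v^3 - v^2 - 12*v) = (v + 4)/(v - 4)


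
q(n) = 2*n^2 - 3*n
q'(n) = 4*n - 3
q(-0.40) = 1.52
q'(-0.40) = -4.60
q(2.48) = 4.86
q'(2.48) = 6.92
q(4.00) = 20.00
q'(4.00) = 13.00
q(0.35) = -0.80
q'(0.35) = -1.60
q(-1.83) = 12.19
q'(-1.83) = -10.32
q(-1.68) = 10.68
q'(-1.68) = -9.72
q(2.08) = 2.41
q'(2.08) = 5.32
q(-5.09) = 67.09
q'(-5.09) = -23.36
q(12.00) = 252.00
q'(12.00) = 45.00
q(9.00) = 135.00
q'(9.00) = 33.00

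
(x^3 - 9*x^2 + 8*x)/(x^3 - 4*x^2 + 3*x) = (x - 8)/(x - 3)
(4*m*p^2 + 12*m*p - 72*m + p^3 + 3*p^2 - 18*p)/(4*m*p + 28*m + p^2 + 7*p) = (p^2 + 3*p - 18)/(p + 7)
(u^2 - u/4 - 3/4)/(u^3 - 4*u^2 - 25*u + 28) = (u + 3/4)/(u^2 - 3*u - 28)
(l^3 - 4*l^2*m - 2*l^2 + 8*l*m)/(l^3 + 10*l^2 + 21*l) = (l^2 - 4*l*m - 2*l + 8*m)/(l^2 + 10*l + 21)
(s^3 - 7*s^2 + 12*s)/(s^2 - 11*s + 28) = s*(s - 3)/(s - 7)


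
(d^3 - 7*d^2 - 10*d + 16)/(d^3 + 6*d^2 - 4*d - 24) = (d^2 - 9*d + 8)/(d^2 + 4*d - 12)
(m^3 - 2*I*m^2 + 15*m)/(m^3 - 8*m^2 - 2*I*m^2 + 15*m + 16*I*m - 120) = m/(m - 8)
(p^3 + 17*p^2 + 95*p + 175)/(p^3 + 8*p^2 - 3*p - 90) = (p^2 + 12*p + 35)/(p^2 + 3*p - 18)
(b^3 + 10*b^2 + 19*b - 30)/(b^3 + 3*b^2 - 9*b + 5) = (b + 6)/(b - 1)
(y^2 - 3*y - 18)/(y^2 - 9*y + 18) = (y + 3)/(y - 3)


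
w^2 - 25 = (w - 5)*(w + 5)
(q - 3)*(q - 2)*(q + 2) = q^3 - 3*q^2 - 4*q + 12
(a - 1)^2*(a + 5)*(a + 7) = a^4 + 10*a^3 + 12*a^2 - 58*a + 35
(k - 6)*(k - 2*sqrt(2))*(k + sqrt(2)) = k^3 - 6*k^2 - sqrt(2)*k^2 - 4*k + 6*sqrt(2)*k + 24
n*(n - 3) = n^2 - 3*n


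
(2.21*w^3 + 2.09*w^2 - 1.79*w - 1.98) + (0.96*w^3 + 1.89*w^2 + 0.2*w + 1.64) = 3.17*w^3 + 3.98*w^2 - 1.59*w - 0.34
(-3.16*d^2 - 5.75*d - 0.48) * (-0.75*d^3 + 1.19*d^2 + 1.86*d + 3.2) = 2.37*d^5 + 0.5521*d^4 - 12.3601*d^3 - 21.3782*d^2 - 19.2928*d - 1.536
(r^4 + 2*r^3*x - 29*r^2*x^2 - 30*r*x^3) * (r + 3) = r^5 + 2*r^4*x + 3*r^4 - 29*r^3*x^2 + 6*r^3*x - 30*r^2*x^3 - 87*r^2*x^2 - 90*r*x^3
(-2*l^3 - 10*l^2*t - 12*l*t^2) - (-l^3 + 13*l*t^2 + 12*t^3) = -l^3 - 10*l^2*t - 25*l*t^2 - 12*t^3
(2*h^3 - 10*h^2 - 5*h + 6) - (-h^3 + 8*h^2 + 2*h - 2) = 3*h^3 - 18*h^2 - 7*h + 8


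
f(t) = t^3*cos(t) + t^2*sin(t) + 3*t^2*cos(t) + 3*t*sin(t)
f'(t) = -t^3*sin(t) - 3*t^2*sin(t) + 4*t^2*cos(t) + 2*t*sin(t) + 9*t*cos(t) + 3*sin(t)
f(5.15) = 53.59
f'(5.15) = 248.34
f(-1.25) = 2.94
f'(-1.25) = 0.54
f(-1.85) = 0.96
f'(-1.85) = 5.27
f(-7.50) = -119.40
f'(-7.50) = -171.58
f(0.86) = 4.38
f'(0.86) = 8.39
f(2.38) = -13.22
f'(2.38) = -47.58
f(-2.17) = -0.72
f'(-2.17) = 4.73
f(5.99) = 293.23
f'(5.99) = 277.90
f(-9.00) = 420.55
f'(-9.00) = -415.51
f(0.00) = 0.00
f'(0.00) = 0.00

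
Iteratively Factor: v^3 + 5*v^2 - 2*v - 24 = (v + 3)*(v^2 + 2*v - 8) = (v - 2)*(v + 3)*(v + 4)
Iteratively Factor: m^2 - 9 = (m - 3)*(m + 3)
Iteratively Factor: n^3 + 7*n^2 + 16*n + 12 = (n + 2)*(n^2 + 5*n + 6) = (n + 2)*(n + 3)*(n + 2)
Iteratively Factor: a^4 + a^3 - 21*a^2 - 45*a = (a + 3)*(a^3 - 2*a^2 - 15*a) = a*(a + 3)*(a^2 - 2*a - 15) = a*(a - 5)*(a + 3)*(a + 3)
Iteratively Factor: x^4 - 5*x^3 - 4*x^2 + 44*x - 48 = (x - 4)*(x^3 - x^2 - 8*x + 12) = (x - 4)*(x - 2)*(x^2 + x - 6) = (x - 4)*(x - 2)*(x + 3)*(x - 2)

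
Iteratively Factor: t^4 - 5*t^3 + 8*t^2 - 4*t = (t - 2)*(t^3 - 3*t^2 + 2*t) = (t - 2)*(t - 1)*(t^2 - 2*t) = (t - 2)^2*(t - 1)*(t)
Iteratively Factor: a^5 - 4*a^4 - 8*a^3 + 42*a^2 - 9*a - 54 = (a + 3)*(a^4 - 7*a^3 + 13*a^2 + 3*a - 18) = (a - 2)*(a + 3)*(a^3 - 5*a^2 + 3*a + 9) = (a - 3)*(a - 2)*(a + 3)*(a^2 - 2*a - 3) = (a - 3)^2*(a - 2)*(a + 3)*(a + 1)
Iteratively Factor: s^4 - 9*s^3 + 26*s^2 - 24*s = (s - 4)*(s^3 - 5*s^2 + 6*s) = (s - 4)*(s - 3)*(s^2 - 2*s) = (s - 4)*(s - 3)*(s - 2)*(s)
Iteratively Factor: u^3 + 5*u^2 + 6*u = (u + 2)*(u^2 + 3*u) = (u + 2)*(u + 3)*(u)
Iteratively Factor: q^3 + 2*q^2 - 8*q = (q)*(q^2 + 2*q - 8) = q*(q - 2)*(q + 4)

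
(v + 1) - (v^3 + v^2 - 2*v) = -v^3 - v^2 + 3*v + 1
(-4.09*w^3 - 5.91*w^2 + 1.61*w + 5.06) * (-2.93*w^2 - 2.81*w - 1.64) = 11.9837*w^5 + 28.8092*w^4 + 18.5974*w^3 - 9.6575*w^2 - 16.859*w - 8.2984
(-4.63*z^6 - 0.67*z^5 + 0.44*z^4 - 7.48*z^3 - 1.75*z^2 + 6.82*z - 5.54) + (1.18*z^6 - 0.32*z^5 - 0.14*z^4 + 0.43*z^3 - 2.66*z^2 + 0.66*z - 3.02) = -3.45*z^6 - 0.99*z^5 + 0.3*z^4 - 7.05*z^3 - 4.41*z^2 + 7.48*z - 8.56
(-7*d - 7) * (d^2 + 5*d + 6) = -7*d^3 - 42*d^2 - 77*d - 42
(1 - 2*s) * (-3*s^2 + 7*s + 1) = 6*s^3 - 17*s^2 + 5*s + 1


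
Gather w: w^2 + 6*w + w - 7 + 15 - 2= w^2 + 7*w + 6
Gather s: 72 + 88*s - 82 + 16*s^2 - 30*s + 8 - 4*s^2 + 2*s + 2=12*s^2 + 60*s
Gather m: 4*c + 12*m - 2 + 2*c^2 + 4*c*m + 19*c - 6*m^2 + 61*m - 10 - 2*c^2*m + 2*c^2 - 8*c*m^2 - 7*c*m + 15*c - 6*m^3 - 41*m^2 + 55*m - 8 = 4*c^2 + 38*c - 6*m^3 + m^2*(-8*c - 47) + m*(-2*c^2 - 3*c + 128) - 20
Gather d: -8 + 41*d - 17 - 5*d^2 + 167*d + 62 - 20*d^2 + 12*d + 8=-25*d^2 + 220*d + 45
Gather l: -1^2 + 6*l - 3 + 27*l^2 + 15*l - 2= 27*l^2 + 21*l - 6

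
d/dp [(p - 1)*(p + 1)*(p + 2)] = 3*p^2 + 4*p - 1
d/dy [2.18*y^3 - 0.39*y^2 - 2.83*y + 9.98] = 6.54*y^2 - 0.78*y - 2.83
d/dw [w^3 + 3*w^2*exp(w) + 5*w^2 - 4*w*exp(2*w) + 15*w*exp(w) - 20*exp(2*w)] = 3*w^2*exp(w) + 3*w^2 - 8*w*exp(2*w) + 21*w*exp(w) + 10*w - 44*exp(2*w) + 15*exp(w)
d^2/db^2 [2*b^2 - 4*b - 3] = 4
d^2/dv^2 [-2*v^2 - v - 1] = -4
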